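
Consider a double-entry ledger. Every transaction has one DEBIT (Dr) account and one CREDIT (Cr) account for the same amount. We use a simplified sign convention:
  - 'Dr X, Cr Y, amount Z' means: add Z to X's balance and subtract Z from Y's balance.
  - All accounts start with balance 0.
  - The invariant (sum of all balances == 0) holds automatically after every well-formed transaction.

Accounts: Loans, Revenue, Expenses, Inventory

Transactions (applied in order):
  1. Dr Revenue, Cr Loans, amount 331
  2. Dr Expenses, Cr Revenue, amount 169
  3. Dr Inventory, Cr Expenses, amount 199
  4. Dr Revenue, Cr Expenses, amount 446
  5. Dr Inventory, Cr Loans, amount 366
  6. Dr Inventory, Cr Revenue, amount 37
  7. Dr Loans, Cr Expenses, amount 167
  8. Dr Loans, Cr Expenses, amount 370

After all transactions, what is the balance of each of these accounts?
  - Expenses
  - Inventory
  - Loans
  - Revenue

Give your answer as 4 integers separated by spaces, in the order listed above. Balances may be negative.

After txn 1 (Dr Revenue, Cr Loans, amount 331): Loans=-331 Revenue=331
After txn 2 (Dr Expenses, Cr Revenue, amount 169): Expenses=169 Loans=-331 Revenue=162
After txn 3 (Dr Inventory, Cr Expenses, amount 199): Expenses=-30 Inventory=199 Loans=-331 Revenue=162
After txn 4 (Dr Revenue, Cr Expenses, amount 446): Expenses=-476 Inventory=199 Loans=-331 Revenue=608
After txn 5 (Dr Inventory, Cr Loans, amount 366): Expenses=-476 Inventory=565 Loans=-697 Revenue=608
After txn 6 (Dr Inventory, Cr Revenue, amount 37): Expenses=-476 Inventory=602 Loans=-697 Revenue=571
After txn 7 (Dr Loans, Cr Expenses, amount 167): Expenses=-643 Inventory=602 Loans=-530 Revenue=571
After txn 8 (Dr Loans, Cr Expenses, amount 370): Expenses=-1013 Inventory=602 Loans=-160 Revenue=571

Answer: -1013 602 -160 571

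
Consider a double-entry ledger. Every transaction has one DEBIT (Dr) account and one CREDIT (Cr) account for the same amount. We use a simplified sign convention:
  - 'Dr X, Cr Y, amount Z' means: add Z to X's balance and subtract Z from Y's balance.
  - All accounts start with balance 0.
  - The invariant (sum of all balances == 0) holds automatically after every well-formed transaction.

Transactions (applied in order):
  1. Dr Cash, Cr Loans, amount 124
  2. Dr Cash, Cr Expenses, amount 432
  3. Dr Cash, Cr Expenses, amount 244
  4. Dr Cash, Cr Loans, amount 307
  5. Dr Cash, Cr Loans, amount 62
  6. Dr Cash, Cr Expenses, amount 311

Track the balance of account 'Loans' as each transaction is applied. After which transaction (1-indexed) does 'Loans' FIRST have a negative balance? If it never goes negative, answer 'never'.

After txn 1: Loans=-124

Answer: 1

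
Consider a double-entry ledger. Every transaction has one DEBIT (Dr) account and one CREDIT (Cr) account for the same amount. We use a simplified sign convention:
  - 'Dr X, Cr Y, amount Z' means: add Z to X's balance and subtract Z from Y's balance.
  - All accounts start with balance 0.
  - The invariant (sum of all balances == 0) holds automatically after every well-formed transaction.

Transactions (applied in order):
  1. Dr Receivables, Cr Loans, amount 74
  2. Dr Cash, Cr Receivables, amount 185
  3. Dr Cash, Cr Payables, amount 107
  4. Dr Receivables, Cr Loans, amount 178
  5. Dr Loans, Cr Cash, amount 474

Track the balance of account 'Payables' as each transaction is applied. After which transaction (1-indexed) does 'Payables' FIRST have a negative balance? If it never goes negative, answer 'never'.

Answer: 3

Derivation:
After txn 1: Payables=0
After txn 2: Payables=0
After txn 3: Payables=-107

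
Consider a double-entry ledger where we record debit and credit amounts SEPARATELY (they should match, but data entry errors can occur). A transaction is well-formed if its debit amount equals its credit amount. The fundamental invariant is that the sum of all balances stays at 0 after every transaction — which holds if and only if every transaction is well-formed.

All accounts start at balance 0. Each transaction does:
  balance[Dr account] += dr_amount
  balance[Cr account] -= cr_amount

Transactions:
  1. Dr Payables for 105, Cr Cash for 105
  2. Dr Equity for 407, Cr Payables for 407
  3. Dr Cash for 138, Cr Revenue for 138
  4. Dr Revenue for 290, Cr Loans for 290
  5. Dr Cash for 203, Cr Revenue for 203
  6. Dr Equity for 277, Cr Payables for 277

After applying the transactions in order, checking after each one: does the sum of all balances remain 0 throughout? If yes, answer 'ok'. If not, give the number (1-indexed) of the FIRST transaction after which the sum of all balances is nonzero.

After txn 1: dr=105 cr=105 sum_balances=0
After txn 2: dr=407 cr=407 sum_balances=0
After txn 3: dr=138 cr=138 sum_balances=0
After txn 4: dr=290 cr=290 sum_balances=0
After txn 5: dr=203 cr=203 sum_balances=0
After txn 6: dr=277 cr=277 sum_balances=0

Answer: ok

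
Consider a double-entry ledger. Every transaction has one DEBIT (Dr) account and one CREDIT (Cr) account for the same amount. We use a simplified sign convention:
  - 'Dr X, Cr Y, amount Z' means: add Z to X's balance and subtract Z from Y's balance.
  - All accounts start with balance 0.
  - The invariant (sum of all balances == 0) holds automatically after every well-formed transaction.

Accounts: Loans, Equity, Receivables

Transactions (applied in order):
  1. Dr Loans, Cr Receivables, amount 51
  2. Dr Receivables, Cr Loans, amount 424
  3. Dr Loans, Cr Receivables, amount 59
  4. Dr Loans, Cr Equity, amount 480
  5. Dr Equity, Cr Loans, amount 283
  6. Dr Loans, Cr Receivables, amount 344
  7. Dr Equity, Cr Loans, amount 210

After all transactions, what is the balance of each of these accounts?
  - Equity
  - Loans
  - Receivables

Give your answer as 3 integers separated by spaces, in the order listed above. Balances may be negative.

After txn 1 (Dr Loans, Cr Receivables, amount 51): Loans=51 Receivables=-51
After txn 2 (Dr Receivables, Cr Loans, amount 424): Loans=-373 Receivables=373
After txn 3 (Dr Loans, Cr Receivables, amount 59): Loans=-314 Receivables=314
After txn 4 (Dr Loans, Cr Equity, amount 480): Equity=-480 Loans=166 Receivables=314
After txn 5 (Dr Equity, Cr Loans, amount 283): Equity=-197 Loans=-117 Receivables=314
After txn 6 (Dr Loans, Cr Receivables, amount 344): Equity=-197 Loans=227 Receivables=-30
After txn 7 (Dr Equity, Cr Loans, amount 210): Equity=13 Loans=17 Receivables=-30

Answer: 13 17 -30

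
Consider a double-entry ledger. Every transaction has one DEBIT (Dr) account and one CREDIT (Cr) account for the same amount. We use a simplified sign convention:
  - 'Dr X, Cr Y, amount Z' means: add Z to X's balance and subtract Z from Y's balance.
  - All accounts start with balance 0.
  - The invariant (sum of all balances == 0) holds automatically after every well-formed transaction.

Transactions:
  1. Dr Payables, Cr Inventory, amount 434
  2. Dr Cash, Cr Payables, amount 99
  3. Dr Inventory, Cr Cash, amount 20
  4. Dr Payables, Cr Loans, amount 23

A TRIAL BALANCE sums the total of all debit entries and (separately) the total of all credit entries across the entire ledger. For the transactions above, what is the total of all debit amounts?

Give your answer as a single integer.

Txn 1: debit+=434
Txn 2: debit+=99
Txn 3: debit+=20
Txn 4: debit+=23
Total debits = 576

Answer: 576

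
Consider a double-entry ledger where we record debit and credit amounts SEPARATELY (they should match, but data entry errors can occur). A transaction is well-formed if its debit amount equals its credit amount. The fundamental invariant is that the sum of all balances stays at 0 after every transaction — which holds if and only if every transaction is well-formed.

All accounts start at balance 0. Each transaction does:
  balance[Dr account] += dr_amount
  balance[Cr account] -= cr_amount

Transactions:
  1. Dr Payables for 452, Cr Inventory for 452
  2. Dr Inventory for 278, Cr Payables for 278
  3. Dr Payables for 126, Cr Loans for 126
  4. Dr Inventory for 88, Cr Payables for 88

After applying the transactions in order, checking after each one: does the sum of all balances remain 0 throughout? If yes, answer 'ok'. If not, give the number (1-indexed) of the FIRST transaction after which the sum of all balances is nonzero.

After txn 1: dr=452 cr=452 sum_balances=0
After txn 2: dr=278 cr=278 sum_balances=0
After txn 3: dr=126 cr=126 sum_balances=0
After txn 4: dr=88 cr=88 sum_balances=0

Answer: ok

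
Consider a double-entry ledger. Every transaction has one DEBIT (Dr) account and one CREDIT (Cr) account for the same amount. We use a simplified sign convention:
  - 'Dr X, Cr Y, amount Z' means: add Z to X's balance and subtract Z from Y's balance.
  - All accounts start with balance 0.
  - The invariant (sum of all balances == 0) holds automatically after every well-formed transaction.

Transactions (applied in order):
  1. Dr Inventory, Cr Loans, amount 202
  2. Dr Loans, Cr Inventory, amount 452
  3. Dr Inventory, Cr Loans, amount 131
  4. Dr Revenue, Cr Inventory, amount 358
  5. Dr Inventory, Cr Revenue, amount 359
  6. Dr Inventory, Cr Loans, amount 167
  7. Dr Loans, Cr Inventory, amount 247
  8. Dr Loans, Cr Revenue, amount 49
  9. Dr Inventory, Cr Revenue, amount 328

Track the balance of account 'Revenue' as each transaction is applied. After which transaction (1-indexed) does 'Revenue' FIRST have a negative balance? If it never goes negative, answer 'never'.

Answer: 5

Derivation:
After txn 1: Revenue=0
After txn 2: Revenue=0
After txn 3: Revenue=0
After txn 4: Revenue=358
After txn 5: Revenue=-1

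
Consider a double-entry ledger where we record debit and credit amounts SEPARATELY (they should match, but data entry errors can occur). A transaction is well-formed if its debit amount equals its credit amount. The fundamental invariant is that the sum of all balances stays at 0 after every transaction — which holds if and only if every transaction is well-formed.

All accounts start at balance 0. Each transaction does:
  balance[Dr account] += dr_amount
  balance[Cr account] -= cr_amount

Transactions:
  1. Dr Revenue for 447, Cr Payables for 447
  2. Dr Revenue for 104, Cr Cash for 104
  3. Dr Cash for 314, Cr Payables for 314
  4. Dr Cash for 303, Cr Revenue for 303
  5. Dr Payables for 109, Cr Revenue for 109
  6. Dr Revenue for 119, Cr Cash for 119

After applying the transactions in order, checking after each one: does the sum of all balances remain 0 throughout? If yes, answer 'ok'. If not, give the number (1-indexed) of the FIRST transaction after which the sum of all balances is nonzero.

Answer: ok

Derivation:
After txn 1: dr=447 cr=447 sum_balances=0
After txn 2: dr=104 cr=104 sum_balances=0
After txn 3: dr=314 cr=314 sum_balances=0
After txn 4: dr=303 cr=303 sum_balances=0
After txn 5: dr=109 cr=109 sum_balances=0
After txn 6: dr=119 cr=119 sum_balances=0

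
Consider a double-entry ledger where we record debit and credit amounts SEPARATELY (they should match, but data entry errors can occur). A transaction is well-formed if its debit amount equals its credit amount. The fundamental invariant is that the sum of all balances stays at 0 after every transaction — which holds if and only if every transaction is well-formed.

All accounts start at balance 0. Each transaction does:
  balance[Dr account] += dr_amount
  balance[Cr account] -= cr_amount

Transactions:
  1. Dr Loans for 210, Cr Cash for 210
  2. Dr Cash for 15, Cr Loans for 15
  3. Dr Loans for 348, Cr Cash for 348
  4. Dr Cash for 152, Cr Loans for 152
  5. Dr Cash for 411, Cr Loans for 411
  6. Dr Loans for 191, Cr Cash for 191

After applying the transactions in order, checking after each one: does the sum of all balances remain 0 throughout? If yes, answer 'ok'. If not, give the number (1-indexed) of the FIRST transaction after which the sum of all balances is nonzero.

Answer: ok

Derivation:
After txn 1: dr=210 cr=210 sum_balances=0
After txn 2: dr=15 cr=15 sum_balances=0
After txn 3: dr=348 cr=348 sum_balances=0
After txn 4: dr=152 cr=152 sum_balances=0
After txn 5: dr=411 cr=411 sum_balances=0
After txn 6: dr=191 cr=191 sum_balances=0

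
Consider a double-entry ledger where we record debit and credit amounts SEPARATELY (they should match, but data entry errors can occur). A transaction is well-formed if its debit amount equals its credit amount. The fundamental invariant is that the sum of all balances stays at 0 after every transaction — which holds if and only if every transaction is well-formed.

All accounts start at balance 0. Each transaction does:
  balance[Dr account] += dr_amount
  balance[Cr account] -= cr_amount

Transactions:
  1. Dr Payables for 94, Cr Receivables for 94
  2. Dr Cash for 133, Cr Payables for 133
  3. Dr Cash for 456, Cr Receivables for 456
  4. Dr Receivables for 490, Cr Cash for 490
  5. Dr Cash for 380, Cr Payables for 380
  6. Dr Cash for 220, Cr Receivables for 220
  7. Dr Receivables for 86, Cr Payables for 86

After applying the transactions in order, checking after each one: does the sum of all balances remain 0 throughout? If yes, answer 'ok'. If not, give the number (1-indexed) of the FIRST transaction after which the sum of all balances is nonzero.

Answer: ok

Derivation:
After txn 1: dr=94 cr=94 sum_balances=0
After txn 2: dr=133 cr=133 sum_balances=0
After txn 3: dr=456 cr=456 sum_balances=0
After txn 4: dr=490 cr=490 sum_balances=0
After txn 5: dr=380 cr=380 sum_balances=0
After txn 6: dr=220 cr=220 sum_balances=0
After txn 7: dr=86 cr=86 sum_balances=0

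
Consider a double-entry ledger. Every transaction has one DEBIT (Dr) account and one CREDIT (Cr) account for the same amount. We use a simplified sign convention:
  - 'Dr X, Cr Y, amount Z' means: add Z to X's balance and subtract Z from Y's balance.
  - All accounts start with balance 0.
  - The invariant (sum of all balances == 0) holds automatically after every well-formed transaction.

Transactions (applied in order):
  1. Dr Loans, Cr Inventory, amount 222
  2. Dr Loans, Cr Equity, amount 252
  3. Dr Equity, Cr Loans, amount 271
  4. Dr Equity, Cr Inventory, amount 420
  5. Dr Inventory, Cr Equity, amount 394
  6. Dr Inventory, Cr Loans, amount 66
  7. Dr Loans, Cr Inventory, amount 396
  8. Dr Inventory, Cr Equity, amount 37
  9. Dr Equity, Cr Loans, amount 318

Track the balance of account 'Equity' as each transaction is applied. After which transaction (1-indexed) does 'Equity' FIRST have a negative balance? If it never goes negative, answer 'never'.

Answer: 2

Derivation:
After txn 1: Equity=0
After txn 2: Equity=-252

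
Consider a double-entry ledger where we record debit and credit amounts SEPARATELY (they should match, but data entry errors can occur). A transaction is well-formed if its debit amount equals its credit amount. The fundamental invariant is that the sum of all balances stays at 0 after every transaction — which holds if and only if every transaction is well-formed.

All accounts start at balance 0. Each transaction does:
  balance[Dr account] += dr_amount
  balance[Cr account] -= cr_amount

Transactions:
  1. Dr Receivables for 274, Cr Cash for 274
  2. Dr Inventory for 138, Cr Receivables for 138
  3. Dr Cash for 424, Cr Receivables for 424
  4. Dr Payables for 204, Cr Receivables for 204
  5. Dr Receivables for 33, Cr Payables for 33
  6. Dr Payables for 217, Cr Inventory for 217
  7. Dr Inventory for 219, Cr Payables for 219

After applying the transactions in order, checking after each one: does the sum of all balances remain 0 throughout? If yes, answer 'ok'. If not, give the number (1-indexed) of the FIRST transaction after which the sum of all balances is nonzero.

Answer: ok

Derivation:
After txn 1: dr=274 cr=274 sum_balances=0
After txn 2: dr=138 cr=138 sum_balances=0
After txn 3: dr=424 cr=424 sum_balances=0
After txn 4: dr=204 cr=204 sum_balances=0
After txn 5: dr=33 cr=33 sum_balances=0
After txn 6: dr=217 cr=217 sum_balances=0
After txn 7: dr=219 cr=219 sum_balances=0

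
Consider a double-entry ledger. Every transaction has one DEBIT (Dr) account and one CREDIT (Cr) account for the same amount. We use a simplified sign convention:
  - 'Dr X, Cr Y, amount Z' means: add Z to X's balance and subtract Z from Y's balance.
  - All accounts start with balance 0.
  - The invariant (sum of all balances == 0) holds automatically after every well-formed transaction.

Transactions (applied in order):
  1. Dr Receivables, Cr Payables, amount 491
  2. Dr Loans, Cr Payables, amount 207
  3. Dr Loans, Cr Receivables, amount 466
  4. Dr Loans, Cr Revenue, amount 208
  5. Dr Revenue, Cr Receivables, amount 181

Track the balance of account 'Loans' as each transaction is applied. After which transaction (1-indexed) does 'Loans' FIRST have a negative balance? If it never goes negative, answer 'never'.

Answer: never

Derivation:
After txn 1: Loans=0
After txn 2: Loans=207
After txn 3: Loans=673
After txn 4: Loans=881
After txn 5: Loans=881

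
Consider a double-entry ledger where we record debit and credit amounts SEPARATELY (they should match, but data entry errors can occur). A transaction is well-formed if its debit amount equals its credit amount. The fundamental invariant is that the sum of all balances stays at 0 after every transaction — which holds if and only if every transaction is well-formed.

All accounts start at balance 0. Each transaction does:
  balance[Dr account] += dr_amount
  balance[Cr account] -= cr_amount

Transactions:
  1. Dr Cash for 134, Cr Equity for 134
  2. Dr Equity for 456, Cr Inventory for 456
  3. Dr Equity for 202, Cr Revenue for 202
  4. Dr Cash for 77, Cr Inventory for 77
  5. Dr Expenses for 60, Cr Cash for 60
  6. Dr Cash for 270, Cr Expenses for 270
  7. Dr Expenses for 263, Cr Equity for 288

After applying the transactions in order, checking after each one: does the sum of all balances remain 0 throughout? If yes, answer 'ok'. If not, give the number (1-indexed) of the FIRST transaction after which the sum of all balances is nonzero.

Answer: 7

Derivation:
After txn 1: dr=134 cr=134 sum_balances=0
After txn 2: dr=456 cr=456 sum_balances=0
After txn 3: dr=202 cr=202 sum_balances=0
After txn 4: dr=77 cr=77 sum_balances=0
After txn 5: dr=60 cr=60 sum_balances=0
After txn 6: dr=270 cr=270 sum_balances=0
After txn 7: dr=263 cr=288 sum_balances=-25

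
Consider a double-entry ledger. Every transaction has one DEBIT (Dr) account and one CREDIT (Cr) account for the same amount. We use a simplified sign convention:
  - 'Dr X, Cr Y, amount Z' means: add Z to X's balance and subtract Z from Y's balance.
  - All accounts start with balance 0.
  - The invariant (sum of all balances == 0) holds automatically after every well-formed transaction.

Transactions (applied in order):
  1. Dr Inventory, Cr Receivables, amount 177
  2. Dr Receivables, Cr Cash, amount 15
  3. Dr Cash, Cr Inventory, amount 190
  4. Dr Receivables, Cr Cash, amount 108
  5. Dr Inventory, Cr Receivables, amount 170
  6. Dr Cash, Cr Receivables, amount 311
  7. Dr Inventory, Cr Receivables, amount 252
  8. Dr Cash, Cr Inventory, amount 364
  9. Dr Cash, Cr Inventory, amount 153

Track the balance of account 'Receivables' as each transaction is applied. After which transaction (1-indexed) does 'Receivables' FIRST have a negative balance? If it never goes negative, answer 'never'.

Answer: 1

Derivation:
After txn 1: Receivables=-177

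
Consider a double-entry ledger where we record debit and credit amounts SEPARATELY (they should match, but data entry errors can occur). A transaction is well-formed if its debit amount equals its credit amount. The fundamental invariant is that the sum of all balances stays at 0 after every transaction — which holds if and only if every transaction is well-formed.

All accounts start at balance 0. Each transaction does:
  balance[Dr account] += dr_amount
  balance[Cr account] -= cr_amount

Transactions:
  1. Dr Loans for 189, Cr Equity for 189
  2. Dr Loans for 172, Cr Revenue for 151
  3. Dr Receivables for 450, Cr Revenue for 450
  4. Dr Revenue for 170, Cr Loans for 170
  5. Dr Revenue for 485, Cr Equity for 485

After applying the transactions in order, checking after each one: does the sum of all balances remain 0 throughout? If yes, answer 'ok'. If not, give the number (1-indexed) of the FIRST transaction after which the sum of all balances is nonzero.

After txn 1: dr=189 cr=189 sum_balances=0
After txn 2: dr=172 cr=151 sum_balances=21
After txn 3: dr=450 cr=450 sum_balances=21
After txn 4: dr=170 cr=170 sum_balances=21
After txn 5: dr=485 cr=485 sum_balances=21

Answer: 2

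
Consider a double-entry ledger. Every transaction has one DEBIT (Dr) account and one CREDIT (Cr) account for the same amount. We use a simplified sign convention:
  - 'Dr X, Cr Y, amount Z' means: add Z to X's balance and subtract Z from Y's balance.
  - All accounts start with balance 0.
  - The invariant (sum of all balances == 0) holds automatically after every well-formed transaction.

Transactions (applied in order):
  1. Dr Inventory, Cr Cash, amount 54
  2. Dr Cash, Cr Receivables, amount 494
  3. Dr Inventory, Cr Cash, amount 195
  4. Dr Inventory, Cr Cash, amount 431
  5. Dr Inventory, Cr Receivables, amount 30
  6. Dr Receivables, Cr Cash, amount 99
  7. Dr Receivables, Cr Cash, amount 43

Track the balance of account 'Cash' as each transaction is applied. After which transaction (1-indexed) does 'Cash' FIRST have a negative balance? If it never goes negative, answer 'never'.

Answer: 1

Derivation:
After txn 1: Cash=-54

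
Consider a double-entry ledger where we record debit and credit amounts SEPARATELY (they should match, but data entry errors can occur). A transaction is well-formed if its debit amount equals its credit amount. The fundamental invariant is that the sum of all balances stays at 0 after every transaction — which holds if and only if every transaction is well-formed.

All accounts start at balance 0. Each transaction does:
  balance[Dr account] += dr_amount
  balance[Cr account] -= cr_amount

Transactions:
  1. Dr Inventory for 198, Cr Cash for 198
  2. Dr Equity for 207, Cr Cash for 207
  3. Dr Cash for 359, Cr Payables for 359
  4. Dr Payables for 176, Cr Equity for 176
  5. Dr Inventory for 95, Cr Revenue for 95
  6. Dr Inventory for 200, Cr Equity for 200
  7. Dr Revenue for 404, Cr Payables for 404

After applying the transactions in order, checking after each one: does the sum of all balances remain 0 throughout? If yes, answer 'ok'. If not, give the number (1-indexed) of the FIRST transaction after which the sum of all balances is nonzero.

Answer: ok

Derivation:
After txn 1: dr=198 cr=198 sum_balances=0
After txn 2: dr=207 cr=207 sum_balances=0
After txn 3: dr=359 cr=359 sum_balances=0
After txn 4: dr=176 cr=176 sum_balances=0
After txn 5: dr=95 cr=95 sum_balances=0
After txn 6: dr=200 cr=200 sum_balances=0
After txn 7: dr=404 cr=404 sum_balances=0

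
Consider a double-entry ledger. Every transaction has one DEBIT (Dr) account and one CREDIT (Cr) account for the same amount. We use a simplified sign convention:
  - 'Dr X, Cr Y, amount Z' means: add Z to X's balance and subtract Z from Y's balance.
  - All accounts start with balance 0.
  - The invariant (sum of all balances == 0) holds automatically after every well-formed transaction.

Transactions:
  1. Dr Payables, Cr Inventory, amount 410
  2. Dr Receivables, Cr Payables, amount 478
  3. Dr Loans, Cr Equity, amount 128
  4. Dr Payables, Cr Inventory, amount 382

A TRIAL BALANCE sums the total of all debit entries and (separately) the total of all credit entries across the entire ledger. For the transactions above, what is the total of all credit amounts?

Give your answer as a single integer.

Answer: 1398

Derivation:
Txn 1: credit+=410
Txn 2: credit+=478
Txn 3: credit+=128
Txn 4: credit+=382
Total credits = 1398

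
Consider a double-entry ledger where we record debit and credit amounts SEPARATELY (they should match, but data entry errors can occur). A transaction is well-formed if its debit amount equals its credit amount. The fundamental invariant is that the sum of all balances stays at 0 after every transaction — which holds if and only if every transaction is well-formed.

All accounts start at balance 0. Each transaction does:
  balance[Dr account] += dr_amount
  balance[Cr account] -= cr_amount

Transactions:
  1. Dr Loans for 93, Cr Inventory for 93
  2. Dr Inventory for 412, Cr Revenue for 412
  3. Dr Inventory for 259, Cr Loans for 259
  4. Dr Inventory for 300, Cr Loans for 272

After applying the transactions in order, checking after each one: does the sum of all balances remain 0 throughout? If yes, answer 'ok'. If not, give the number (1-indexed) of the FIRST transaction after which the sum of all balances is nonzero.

Answer: 4

Derivation:
After txn 1: dr=93 cr=93 sum_balances=0
After txn 2: dr=412 cr=412 sum_balances=0
After txn 3: dr=259 cr=259 sum_balances=0
After txn 4: dr=300 cr=272 sum_balances=28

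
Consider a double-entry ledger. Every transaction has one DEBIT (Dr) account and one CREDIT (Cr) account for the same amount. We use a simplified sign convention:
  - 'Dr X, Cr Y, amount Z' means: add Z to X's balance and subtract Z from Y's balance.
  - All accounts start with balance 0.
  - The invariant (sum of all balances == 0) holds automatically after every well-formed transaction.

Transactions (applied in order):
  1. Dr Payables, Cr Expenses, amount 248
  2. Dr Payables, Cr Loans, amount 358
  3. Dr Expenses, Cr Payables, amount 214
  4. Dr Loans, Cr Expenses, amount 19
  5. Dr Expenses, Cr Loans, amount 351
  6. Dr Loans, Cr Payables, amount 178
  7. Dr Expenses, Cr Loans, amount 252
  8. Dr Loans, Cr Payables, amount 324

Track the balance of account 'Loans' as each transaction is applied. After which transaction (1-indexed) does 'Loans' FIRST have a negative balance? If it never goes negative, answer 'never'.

After txn 1: Loans=0
After txn 2: Loans=-358

Answer: 2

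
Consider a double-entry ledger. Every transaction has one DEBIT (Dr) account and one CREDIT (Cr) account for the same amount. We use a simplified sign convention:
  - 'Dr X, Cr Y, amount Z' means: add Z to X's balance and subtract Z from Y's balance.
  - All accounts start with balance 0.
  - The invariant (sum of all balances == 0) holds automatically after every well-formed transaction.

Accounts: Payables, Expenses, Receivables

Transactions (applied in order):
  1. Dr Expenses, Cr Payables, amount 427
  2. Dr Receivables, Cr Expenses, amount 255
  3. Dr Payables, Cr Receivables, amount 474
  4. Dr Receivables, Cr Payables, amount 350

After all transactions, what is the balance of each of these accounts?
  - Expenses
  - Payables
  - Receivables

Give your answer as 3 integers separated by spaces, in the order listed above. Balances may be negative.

After txn 1 (Dr Expenses, Cr Payables, amount 427): Expenses=427 Payables=-427
After txn 2 (Dr Receivables, Cr Expenses, amount 255): Expenses=172 Payables=-427 Receivables=255
After txn 3 (Dr Payables, Cr Receivables, amount 474): Expenses=172 Payables=47 Receivables=-219
After txn 4 (Dr Receivables, Cr Payables, amount 350): Expenses=172 Payables=-303 Receivables=131

Answer: 172 -303 131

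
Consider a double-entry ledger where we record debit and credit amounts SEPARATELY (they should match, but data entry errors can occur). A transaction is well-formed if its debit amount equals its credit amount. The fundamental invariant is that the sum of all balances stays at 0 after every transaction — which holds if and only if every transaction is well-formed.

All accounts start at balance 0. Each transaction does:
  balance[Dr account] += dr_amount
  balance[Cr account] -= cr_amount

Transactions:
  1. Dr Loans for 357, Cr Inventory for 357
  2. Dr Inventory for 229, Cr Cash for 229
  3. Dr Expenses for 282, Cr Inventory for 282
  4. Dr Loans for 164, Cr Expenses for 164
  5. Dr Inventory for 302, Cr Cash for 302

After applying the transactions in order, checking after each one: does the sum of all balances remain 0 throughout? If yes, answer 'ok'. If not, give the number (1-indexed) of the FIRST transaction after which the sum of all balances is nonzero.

Answer: ok

Derivation:
After txn 1: dr=357 cr=357 sum_balances=0
After txn 2: dr=229 cr=229 sum_balances=0
After txn 3: dr=282 cr=282 sum_balances=0
After txn 4: dr=164 cr=164 sum_balances=0
After txn 5: dr=302 cr=302 sum_balances=0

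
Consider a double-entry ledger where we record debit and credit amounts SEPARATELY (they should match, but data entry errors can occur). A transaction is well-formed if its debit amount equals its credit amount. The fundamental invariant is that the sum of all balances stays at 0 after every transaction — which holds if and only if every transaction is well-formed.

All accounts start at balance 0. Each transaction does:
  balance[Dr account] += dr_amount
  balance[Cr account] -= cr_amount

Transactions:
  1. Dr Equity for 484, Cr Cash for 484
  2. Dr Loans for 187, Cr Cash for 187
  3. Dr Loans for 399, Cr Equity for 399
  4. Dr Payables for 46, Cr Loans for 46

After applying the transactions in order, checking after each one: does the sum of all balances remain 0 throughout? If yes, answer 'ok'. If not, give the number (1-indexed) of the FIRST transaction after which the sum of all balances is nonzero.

After txn 1: dr=484 cr=484 sum_balances=0
After txn 2: dr=187 cr=187 sum_balances=0
After txn 3: dr=399 cr=399 sum_balances=0
After txn 4: dr=46 cr=46 sum_balances=0

Answer: ok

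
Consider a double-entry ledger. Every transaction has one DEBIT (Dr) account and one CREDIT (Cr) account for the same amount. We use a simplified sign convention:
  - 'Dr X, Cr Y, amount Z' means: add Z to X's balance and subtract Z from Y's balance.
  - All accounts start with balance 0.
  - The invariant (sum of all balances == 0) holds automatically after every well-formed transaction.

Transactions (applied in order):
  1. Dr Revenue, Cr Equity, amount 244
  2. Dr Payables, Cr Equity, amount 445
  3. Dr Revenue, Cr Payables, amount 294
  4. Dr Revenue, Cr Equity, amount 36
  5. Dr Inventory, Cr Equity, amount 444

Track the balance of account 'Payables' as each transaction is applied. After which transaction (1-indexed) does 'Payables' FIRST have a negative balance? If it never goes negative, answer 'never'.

After txn 1: Payables=0
After txn 2: Payables=445
After txn 3: Payables=151
After txn 4: Payables=151
After txn 5: Payables=151

Answer: never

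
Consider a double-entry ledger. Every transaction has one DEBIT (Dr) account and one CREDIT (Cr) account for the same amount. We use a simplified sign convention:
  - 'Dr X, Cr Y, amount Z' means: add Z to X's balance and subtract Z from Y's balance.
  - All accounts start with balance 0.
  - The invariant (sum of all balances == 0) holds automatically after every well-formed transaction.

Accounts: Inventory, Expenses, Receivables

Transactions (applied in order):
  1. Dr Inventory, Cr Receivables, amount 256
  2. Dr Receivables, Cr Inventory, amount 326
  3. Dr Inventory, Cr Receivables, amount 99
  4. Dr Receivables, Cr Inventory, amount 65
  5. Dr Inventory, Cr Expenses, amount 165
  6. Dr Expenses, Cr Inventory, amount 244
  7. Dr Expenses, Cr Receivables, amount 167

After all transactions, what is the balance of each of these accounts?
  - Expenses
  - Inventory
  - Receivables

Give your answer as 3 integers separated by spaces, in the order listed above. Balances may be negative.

Answer: 246 -115 -131

Derivation:
After txn 1 (Dr Inventory, Cr Receivables, amount 256): Inventory=256 Receivables=-256
After txn 2 (Dr Receivables, Cr Inventory, amount 326): Inventory=-70 Receivables=70
After txn 3 (Dr Inventory, Cr Receivables, amount 99): Inventory=29 Receivables=-29
After txn 4 (Dr Receivables, Cr Inventory, amount 65): Inventory=-36 Receivables=36
After txn 5 (Dr Inventory, Cr Expenses, amount 165): Expenses=-165 Inventory=129 Receivables=36
After txn 6 (Dr Expenses, Cr Inventory, amount 244): Expenses=79 Inventory=-115 Receivables=36
After txn 7 (Dr Expenses, Cr Receivables, amount 167): Expenses=246 Inventory=-115 Receivables=-131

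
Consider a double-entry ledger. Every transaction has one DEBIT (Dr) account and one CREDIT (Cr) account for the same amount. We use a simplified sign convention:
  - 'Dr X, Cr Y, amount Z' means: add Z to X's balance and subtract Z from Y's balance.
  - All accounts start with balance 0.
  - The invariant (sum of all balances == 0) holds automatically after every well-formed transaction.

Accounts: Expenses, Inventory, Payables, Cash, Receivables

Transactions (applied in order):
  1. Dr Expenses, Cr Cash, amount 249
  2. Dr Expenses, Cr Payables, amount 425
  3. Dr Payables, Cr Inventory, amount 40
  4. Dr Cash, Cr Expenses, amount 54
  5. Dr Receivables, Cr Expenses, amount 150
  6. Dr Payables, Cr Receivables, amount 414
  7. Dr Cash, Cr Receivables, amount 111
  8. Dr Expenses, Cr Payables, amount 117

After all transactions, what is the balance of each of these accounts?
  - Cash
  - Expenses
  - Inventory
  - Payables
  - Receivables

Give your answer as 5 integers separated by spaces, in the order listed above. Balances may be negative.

Answer: -84 587 -40 -88 -375

Derivation:
After txn 1 (Dr Expenses, Cr Cash, amount 249): Cash=-249 Expenses=249
After txn 2 (Dr Expenses, Cr Payables, amount 425): Cash=-249 Expenses=674 Payables=-425
After txn 3 (Dr Payables, Cr Inventory, amount 40): Cash=-249 Expenses=674 Inventory=-40 Payables=-385
After txn 4 (Dr Cash, Cr Expenses, amount 54): Cash=-195 Expenses=620 Inventory=-40 Payables=-385
After txn 5 (Dr Receivables, Cr Expenses, amount 150): Cash=-195 Expenses=470 Inventory=-40 Payables=-385 Receivables=150
After txn 6 (Dr Payables, Cr Receivables, amount 414): Cash=-195 Expenses=470 Inventory=-40 Payables=29 Receivables=-264
After txn 7 (Dr Cash, Cr Receivables, amount 111): Cash=-84 Expenses=470 Inventory=-40 Payables=29 Receivables=-375
After txn 8 (Dr Expenses, Cr Payables, amount 117): Cash=-84 Expenses=587 Inventory=-40 Payables=-88 Receivables=-375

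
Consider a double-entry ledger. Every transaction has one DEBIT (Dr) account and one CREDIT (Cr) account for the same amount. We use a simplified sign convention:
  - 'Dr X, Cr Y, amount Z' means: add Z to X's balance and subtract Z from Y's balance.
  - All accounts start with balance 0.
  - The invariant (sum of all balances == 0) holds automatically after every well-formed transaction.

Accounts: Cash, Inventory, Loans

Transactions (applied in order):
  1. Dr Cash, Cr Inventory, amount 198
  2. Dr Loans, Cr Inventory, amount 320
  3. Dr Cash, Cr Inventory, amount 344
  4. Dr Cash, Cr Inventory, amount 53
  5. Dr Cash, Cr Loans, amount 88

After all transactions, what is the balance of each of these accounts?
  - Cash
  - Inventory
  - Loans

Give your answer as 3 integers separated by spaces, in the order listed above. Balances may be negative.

Answer: 683 -915 232

Derivation:
After txn 1 (Dr Cash, Cr Inventory, amount 198): Cash=198 Inventory=-198
After txn 2 (Dr Loans, Cr Inventory, amount 320): Cash=198 Inventory=-518 Loans=320
After txn 3 (Dr Cash, Cr Inventory, amount 344): Cash=542 Inventory=-862 Loans=320
After txn 4 (Dr Cash, Cr Inventory, amount 53): Cash=595 Inventory=-915 Loans=320
After txn 5 (Dr Cash, Cr Loans, amount 88): Cash=683 Inventory=-915 Loans=232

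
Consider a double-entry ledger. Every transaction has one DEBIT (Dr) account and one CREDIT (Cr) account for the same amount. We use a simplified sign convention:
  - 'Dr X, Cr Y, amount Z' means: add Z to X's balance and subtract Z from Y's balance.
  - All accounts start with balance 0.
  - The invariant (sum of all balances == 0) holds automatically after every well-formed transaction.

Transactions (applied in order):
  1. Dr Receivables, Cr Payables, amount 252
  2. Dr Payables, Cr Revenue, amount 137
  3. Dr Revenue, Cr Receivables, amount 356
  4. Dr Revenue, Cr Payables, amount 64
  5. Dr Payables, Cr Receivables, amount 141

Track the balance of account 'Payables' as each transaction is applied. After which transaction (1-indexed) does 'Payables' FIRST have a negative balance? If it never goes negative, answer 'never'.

Answer: 1

Derivation:
After txn 1: Payables=-252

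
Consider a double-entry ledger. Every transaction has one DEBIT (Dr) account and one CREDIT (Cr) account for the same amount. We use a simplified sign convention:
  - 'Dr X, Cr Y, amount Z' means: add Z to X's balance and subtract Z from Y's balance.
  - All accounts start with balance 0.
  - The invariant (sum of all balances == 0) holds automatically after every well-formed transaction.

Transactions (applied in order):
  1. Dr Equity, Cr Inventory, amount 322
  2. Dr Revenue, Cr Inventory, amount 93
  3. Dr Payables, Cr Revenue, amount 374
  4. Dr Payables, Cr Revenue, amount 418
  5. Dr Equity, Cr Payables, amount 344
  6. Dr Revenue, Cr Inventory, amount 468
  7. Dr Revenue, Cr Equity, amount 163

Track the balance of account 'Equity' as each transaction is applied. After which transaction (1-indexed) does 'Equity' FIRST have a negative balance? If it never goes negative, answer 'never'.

Answer: never

Derivation:
After txn 1: Equity=322
After txn 2: Equity=322
After txn 3: Equity=322
After txn 4: Equity=322
After txn 5: Equity=666
After txn 6: Equity=666
After txn 7: Equity=503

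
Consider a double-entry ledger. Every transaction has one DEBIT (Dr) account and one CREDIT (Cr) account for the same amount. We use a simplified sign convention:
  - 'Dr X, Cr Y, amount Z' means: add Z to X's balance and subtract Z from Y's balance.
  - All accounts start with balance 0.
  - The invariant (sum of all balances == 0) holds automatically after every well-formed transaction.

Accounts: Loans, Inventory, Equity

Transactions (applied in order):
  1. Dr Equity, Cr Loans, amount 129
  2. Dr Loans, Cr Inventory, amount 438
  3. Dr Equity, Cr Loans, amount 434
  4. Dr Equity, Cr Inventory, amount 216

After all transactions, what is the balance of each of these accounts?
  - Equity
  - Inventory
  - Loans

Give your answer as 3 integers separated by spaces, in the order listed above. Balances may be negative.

After txn 1 (Dr Equity, Cr Loans, amount 129): Equity=129 Loans=-129
After txn 2 (Dr Loans, Cr Inventory, amount 438): Equity=129 Inventory=-438 Loans=309
After txn 3 (Dr Equity, Cr Loans, amount 434): Equity=563 Inventory=-438 Loans=-125
After txn 4 (Dr Equity, Cr Inventory, amount 216): Equity=779 Inventory=-654 Loans=-125

Answer: 779 -654 -125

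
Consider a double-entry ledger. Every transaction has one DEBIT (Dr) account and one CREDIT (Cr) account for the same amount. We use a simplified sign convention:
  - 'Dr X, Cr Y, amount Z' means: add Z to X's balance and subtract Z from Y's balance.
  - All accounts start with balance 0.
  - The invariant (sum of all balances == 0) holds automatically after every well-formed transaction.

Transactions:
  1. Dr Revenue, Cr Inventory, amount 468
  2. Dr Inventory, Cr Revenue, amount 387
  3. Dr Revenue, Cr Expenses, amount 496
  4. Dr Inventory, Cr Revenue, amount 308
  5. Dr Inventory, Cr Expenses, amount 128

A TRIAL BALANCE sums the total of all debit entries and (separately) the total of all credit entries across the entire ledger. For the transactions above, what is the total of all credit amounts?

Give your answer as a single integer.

Txn 1: credit+=468
Txn 2: credit+=387
Txn 3: credit+=496
Txn 4: credit+=308
Txn 5: credit+=128
Total credits = 1787

Answer: 1787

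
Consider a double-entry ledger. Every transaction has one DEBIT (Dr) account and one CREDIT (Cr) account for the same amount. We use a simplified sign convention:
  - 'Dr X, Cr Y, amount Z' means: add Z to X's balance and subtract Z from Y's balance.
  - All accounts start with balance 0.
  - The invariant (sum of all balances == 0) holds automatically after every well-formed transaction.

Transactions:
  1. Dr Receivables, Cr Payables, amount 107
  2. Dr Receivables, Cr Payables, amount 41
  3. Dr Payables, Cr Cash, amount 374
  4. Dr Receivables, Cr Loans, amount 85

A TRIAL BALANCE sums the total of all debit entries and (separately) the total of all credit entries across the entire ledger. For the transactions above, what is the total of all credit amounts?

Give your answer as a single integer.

Answer: 607

Derivation:
Txn 1: credit+=107
Txn 2: credit+=41
Txn 3: credit+=374
Txn 4: credit+=85
Total credits = 607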